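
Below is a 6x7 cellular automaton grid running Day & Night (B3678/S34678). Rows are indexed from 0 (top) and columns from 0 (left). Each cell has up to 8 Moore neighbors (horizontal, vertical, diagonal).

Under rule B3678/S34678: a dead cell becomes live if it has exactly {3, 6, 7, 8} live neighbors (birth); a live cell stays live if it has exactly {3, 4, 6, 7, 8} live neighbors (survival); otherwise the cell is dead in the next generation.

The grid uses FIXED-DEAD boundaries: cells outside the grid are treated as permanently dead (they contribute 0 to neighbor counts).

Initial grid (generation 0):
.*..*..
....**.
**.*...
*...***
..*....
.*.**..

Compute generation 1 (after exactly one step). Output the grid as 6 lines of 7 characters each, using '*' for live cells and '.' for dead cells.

Answer: .....*.
*****..
......*
..**...
.*.....
..*....

Derivation:
Simulating step by step:
Generation 0 (given above): 15 live cells
Generation 1: 11 live cells
(generation 1 grid is the final answer)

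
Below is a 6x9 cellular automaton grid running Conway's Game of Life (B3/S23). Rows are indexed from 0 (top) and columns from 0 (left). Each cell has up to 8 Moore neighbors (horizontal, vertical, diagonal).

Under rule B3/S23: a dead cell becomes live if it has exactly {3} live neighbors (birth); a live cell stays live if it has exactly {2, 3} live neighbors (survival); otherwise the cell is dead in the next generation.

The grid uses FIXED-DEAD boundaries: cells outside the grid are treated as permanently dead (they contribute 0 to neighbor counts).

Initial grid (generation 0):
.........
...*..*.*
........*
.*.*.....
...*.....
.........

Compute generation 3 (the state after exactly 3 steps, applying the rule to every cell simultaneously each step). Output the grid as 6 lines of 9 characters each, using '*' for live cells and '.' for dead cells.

Simulating step by step:
Generation 0 (given above): 7 live cells
Generation 1: 5 live cells
.........
.......*.
..*....*.
..*......
..*......
.........
Generation 2: 3 live cells
.........
.........
.........
.***.....
.........
.........
Generation 3: 3 live cells
(generation 3 grid is the final answer)

Answer: .........
.........
..*......
..*......
..*......
.........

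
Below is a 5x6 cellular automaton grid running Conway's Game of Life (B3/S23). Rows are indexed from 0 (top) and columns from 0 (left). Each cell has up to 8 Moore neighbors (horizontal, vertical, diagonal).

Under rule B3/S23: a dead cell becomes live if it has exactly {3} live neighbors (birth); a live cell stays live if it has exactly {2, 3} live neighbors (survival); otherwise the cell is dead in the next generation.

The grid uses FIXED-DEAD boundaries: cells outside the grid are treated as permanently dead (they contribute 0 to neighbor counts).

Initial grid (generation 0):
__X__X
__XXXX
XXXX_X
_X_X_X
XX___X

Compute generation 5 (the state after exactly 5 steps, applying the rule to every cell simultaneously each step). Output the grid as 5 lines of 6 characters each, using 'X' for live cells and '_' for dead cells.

Simulating step by step:
Generation 0 (given above): 17 live cells
Generation 1: 11 live cells
__X__X
_____X
X____X
___X_X
XXX_X_
Generation 2: 11 live cells
______
____XX
_____X
X_XX_X
_XXXX_
Generation 3: 7 live cells
______
____XX
___X_X
_____X
_X__X_
Generation 4: 4 live cells
______
____XX
_____X
_____X
______
Generation 5: 3 live cells
(generation 5 grid is the final answer)

Answer: ______
____XX
_____X
______
______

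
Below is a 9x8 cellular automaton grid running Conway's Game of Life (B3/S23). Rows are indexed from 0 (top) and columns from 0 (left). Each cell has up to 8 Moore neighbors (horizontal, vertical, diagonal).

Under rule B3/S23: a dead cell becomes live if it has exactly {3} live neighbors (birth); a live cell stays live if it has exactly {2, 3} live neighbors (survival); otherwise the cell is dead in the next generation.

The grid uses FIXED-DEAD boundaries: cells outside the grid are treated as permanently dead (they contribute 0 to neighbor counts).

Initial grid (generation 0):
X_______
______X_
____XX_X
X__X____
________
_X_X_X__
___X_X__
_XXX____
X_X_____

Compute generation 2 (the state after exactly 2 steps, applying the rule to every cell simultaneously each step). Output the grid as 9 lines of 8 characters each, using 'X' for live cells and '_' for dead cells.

Answer: ________
____X_X_
____X_X_
____X___
________
_XX_____
_X_XX___
_X__X___
__XXX___

Derivation:
Simulating step by step:
Generation 0 (given above): 17 live cells
Generation 1: 16 live cells
________
_____XX_
____XXX_
____X___
__X_X___
__X_____
_X_X____
_X_XX___
__XX____
Generation 2: 15 live cells
(generation 2 grid is the final answer)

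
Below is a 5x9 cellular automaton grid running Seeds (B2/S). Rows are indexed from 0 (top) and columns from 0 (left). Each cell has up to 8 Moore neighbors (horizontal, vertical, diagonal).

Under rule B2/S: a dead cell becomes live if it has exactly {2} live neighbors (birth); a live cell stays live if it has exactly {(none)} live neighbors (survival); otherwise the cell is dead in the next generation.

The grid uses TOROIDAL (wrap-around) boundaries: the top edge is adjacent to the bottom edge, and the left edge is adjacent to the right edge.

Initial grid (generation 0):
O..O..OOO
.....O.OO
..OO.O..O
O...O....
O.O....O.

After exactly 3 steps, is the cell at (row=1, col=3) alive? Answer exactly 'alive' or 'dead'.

Simulating step by step:
Generation 0 (given above): 17 live cells
Generation 1: 10 live cells
..O.OO...
.O.......
.O.......
.....OOO.
....OO...
Generation 2: 11 live cells
.O....O..
O..OOO...
O.O..O.O.
.........
.......O.
Generation 3: 9 live cells
O.OO...OO
.......O.
.........
.O.....O.
......O..

Cell (1,3) at generation 3: 0 -> dead

Answer: dead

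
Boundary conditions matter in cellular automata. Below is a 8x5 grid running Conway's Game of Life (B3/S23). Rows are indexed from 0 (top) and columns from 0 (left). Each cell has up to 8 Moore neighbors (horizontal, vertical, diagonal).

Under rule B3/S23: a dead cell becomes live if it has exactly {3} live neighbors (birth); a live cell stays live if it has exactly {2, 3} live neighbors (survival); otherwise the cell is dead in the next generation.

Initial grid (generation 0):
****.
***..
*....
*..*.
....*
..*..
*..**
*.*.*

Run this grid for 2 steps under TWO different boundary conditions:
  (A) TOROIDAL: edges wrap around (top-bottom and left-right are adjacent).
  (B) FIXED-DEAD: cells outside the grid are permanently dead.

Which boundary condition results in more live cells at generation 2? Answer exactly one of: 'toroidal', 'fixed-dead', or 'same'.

Under TOROIDAL boundary, generation 2:
.....
.....
.*..*
**.*.
*...*
**.*.
.*...
.....
Population = 11

Under FIXED-DEAD boundary, generation 2:
.....
.***.
.....
.....
.....
....*
....*
...*.
Population = 6

Comparison: toroidal=11, fixed-dead=6 -> toroidal

Answer: toroidal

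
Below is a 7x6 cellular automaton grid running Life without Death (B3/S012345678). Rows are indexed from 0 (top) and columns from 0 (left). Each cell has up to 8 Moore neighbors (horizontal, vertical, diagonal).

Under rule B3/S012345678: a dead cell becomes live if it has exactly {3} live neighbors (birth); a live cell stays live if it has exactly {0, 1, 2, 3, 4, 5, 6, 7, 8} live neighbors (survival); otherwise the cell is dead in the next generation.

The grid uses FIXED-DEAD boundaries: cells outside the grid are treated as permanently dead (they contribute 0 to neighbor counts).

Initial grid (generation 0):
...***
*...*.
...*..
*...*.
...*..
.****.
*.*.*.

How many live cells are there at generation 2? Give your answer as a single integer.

Answer: 22

Derivation:
Simulating step by step:
Generation 0 (given above): 16 live cells
Generation 1: 20 live cells
...***
*...**
...**.
*..**.
.*.*..
.****.
*.*.*.
Generation 2: 22 live cells
...***
*...**
...**.
*..**.
**.*..
*****.
*.*.*.
Population at generation 2: 22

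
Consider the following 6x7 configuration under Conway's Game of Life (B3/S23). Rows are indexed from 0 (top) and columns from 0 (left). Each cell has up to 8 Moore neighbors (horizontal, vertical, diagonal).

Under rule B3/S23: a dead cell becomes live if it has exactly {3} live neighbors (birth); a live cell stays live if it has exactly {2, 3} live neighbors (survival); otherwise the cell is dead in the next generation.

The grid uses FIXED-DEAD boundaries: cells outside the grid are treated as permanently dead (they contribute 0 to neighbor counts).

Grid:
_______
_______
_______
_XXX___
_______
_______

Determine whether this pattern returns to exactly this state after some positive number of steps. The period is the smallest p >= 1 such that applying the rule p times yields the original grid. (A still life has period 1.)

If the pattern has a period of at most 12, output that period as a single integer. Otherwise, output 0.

Answer: 2

Derivation:
Simulating and comparing each generation to the original:
Gen 0 (original, given above): 3 live cells
Gen 1: 3 live cells, differs from original
Gen 2: 3 live cells, MATCHES original -> period = 2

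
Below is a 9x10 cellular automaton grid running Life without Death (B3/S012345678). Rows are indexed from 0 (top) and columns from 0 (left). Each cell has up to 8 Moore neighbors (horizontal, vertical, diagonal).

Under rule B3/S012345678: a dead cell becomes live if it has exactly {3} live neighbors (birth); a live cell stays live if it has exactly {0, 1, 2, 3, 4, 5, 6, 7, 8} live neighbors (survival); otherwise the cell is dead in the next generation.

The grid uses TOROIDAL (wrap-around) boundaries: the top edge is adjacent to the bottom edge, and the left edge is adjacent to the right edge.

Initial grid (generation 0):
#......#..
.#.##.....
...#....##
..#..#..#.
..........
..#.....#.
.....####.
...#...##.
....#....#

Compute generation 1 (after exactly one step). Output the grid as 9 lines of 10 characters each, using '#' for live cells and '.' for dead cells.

Simulating step by step:
Generation 0 (given above): 22 live cells
Generation 1: 35 live cells
(generation 1 grid is the final answer)

Answer: #..##..#..
#####...##
...#....##
..#..#..##
..........
..#...#.#.
.....#####
...###.###
....#..#.#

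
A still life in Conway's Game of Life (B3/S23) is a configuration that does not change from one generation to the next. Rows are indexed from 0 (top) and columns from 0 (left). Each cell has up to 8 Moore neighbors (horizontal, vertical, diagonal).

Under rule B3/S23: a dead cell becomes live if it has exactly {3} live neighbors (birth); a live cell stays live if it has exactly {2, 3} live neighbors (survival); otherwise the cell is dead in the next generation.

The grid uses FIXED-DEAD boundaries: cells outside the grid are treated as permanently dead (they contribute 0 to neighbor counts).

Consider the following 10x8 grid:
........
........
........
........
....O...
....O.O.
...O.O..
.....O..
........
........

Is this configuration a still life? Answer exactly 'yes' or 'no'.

Answer: no

Derivation:
Compute generation 1 and compare to generation 0 (given above):
Generation 1:
........
........
........
........
.....O..
...OO...
.....OO.
....O...
........
........
Cell (4,4) differs: gen0=1 vs gen1=0 -> NOT a still life.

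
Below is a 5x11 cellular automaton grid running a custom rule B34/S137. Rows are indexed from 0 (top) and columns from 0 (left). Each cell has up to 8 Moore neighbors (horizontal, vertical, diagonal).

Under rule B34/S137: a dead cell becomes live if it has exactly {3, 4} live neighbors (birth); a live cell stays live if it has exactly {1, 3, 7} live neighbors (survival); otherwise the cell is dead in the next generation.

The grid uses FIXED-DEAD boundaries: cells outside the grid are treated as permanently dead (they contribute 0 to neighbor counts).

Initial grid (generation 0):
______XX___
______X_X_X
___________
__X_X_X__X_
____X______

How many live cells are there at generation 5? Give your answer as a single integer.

Answer: 13

Derivation:
Simulating step by step:
Generation 0 (given above): 10 live cells
Generation 1: 12 live cells
_______X___
_______XX__
_____X_X_X_
___XXX_____
___XXX_____
Generation 2: 11 live cells
________X__
______XX___
____X_X_XX_
___X__X____
___X_X_____
Generation 3: 15 live cells
_______XX__
_____X__XX_
____XXX__X_
____XX_X___
___XXX_____
Generation 4: 13 live cells
________XX_
____XXXX_X_
_______XX__
___X___X___
_____XX____
Generation 5: 13 live cells
_____XXXX__
____X_X__X_
____XX_____
______XXX__
_____X_____
Population at generation 5: 13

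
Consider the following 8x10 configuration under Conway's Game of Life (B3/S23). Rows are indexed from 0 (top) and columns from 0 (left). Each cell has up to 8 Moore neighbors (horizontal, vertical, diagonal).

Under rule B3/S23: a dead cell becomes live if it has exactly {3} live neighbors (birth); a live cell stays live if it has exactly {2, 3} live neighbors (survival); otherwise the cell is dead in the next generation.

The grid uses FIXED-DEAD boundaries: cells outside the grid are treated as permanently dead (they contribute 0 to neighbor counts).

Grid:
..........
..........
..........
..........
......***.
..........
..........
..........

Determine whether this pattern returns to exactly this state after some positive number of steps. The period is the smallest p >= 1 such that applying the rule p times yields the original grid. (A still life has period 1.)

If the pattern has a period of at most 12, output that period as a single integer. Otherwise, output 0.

Answer: 2

Derivation:
Simulating and comparing each generation to the original:
Gen 0 (original, given above): 3 live cells
Gen 1: 3 live cells, differs from original
Gen 2: 3 live cells, MATCHES original -> period = 2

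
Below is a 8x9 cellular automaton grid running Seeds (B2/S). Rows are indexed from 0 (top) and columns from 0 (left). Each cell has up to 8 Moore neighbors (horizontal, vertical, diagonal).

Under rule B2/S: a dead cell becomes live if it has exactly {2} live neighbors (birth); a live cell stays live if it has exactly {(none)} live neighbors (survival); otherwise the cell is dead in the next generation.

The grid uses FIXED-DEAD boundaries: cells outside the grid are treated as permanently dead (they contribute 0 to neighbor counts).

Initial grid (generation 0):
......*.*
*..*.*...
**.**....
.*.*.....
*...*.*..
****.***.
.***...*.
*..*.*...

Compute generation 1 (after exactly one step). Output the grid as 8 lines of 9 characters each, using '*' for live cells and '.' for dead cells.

Answer: ....**.*.
......**.
.....*...
.........
.........
........*
........*
......*..

Derivation:
Simulating step by step:
Generation 0 (given above): 28 live cells
Generation 1: 9 live cells
(generation 1 grid is the final answer)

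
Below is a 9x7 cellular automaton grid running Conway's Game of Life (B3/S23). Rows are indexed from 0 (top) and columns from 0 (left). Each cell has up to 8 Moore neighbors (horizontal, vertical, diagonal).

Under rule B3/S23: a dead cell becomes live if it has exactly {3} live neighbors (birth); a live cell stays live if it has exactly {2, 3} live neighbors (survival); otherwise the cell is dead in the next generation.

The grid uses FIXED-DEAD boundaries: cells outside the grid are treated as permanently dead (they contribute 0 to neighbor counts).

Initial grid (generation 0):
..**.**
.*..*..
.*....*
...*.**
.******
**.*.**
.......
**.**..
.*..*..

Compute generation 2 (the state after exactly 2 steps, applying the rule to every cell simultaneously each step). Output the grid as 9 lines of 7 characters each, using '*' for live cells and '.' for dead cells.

Simulating step by step:
Generation 0 (given above): 28 live cells
Generation 1: 31 live cells
..****.
.*.**.*
..*.*.*
.*.*...
**.....
**.*..*
...*.*.
*****..
*****..
Generation 2: 17 live cells
(generation 2 grid is the final answer)

Answer: ..*..*.
.*....*
.*..*..
**.*...
.......
**..*..
.....*.
*....*.
*...*..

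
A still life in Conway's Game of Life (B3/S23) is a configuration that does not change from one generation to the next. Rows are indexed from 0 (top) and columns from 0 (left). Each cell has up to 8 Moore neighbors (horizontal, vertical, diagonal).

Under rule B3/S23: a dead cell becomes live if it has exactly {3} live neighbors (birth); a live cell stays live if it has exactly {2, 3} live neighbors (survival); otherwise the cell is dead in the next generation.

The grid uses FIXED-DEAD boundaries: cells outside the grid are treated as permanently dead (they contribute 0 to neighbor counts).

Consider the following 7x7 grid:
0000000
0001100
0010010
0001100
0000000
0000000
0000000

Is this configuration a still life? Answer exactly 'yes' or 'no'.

Compute generation 1 and compare to generation 0 (given above):
Generation 1:
0000000
0001100
0010010
0001100
0000000
0000000
0000000
The grids are IDENTICAL -> still life.

Answer: yes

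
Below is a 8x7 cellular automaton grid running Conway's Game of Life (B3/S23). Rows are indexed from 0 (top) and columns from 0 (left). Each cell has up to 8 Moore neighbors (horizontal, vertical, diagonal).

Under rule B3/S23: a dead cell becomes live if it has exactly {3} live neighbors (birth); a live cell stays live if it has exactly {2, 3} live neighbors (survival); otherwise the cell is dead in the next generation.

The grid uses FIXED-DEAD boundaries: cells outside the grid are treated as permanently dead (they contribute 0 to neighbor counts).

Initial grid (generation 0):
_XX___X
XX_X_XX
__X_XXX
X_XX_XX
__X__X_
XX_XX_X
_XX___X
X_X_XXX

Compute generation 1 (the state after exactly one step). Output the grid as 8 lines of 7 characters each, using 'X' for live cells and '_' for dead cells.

Answer: XXX__XX
X__X___
X______
__X____
X______
X__XX_X
______X
__XX_XX

Derivation:
Simulating step by step:
Generation 0 (given above): 32 live cells
Generation 1: 19 live cells
(generation 1 grid is the final answer)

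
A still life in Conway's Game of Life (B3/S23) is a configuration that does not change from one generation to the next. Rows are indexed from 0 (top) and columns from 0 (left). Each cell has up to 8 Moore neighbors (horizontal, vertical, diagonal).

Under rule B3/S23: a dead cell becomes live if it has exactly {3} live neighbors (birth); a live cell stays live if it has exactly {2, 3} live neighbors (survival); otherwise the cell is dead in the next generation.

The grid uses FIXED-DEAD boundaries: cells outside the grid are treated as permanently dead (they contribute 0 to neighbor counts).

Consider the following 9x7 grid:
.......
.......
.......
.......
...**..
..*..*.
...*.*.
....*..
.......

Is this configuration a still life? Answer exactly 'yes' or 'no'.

Answer: yes

Derivation:
Compute generation 1 and compare to generation 0 (given above):
Generation 1:
.......
.......
.......
.......
...**..
..*..*.
...*.*.
....*..
.......
The grids are IDENTICAL -> still life.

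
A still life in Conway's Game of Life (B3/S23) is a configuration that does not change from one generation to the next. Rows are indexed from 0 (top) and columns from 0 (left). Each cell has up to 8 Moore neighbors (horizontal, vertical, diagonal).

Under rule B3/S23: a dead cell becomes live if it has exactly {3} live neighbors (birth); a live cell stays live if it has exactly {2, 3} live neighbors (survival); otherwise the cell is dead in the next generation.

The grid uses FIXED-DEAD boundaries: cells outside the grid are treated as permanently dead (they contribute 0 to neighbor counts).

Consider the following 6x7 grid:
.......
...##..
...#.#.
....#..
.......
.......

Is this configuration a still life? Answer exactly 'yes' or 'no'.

Compute generation 1 and compare to generation 0 (given above):
Generation 1:
.......
...##..
...#.#.
....#..
.......
.......
The grids are IDENTICAL -> still life.

Answer: yes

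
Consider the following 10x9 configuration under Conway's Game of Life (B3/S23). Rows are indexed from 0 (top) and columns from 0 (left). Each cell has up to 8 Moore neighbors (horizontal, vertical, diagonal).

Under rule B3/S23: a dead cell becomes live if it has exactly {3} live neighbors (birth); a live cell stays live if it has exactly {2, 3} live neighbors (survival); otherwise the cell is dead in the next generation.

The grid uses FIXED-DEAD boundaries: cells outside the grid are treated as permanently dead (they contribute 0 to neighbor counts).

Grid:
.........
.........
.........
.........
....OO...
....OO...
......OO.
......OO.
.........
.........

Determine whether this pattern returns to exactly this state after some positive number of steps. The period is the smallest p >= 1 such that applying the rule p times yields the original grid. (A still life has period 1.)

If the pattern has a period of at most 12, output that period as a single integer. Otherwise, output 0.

Answer: 2

Derivation:
Simulating and comparing each generation to the original:
Gen 0 (original, given above): 8 live cells
Gen 1: 6 live cells, differs from original
Gen 2: 8 live cells, MATCHES original -> period = 2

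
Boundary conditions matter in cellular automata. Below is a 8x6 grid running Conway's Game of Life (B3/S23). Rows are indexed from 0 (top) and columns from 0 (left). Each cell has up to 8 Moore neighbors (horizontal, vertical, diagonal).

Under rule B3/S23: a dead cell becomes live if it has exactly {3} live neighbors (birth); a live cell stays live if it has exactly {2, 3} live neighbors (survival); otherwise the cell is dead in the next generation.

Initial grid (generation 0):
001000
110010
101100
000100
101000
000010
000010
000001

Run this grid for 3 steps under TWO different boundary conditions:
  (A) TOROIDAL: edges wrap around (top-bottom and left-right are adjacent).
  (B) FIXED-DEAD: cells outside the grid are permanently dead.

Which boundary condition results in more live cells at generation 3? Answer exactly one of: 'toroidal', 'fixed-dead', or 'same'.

Answer: toroidal

Derivation:
Under TOROIDAL boundary, generation 3:
001110
000110
110110
100010
001100
001101
000101
100010
Population = 20

Under FIXED-DEAD boundary, generation 3:
000000
000010
010010
010000
001110
001000
000000
000000
Population = 8

Comparison: toroidal=20, fixed-dead=8 -> toroidal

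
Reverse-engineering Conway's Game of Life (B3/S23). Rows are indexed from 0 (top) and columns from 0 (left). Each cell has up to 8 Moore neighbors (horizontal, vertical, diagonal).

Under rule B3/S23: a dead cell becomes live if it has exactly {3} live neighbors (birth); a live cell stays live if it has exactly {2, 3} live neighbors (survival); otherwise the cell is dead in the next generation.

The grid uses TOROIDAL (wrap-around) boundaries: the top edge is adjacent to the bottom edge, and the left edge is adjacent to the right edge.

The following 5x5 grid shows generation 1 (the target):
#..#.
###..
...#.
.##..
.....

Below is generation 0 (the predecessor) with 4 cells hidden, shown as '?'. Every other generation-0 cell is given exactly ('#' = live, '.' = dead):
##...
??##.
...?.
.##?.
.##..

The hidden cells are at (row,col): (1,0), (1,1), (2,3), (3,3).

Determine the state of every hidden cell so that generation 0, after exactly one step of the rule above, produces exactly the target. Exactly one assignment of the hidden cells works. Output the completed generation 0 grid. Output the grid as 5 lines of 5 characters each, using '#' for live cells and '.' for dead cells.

Answer: ##...
.###.
.....
.##..
.##..

Derivation:
Hidden generation-0 cells (in order): (1,0), (1,1), (2,3), (3,3).
A hidden cell only influences target cells in its own 3x3 neighborhood. Try each of the 2^4 = 16 assignments, step the completed generation 0 forward once under B3/S23, and compare with the target:
  (1,0)=. (1,1)=. (2,3)=. (3,3)=. -> step gives (1,0)='.' but target has '#' -> reject
  (1,0)=. (1,1)=. (2,3)=. (3,3)=# -> step gives (1,0)='.' but target has '#' -> reject
  (1,0)=. (1,1)=. (2,3)=# (3,3)=. -> step gives (1,0)='.' but target has '#' -> reject
  (1,0)=. (1,1)=. (2,3)=# (3,3)=# -> step gives (1,0)='.' but target has '#' -> reject
  (1,0)=. (1,1)=# (2,3)=. (3,3)=. -> step reproduces the target at every cell -> ACCEPT
  (1,0)=. (1,1)=# (2,3)=. (3,3)=# -> step gives (2,3)='.' but target has '#' -> reject
  (1,0)=. (1,1)=# (2,3)=# (3,3)=. -> step gives (1,2)='.' but target has '#' -> reject
  (1,0)=. (1,1)=# (2,3)=# (3,3)=# -> step gives (1,2)='.' but target has '#' -> reject
  (1,0)=# (1,1)=. (2,3)=. (3,3)=. -> step gives (0,4)='#' but target has '.' -> reject
  (1,0)=# (1,1)=. (2,3)=. (3,3)=# -> step gives (0,4)='#' but target has '.' -> reject
  (1,0)=# (1,1)=. (2,3)=# (3,3)=. -> step gives (0,4)='#' but target has '.' -> reject
  (1,0)=# (1,1)=. (2,3)=# (3,3)=# -> step gives (0,4)='#' but target has '.' -> reject
  (1,0)=# (1,1)=# (2,3)=. (3,3)=. -> step gives (0,0)='.' but target has '#' -> reject
  (1,0)=# (1,1)=# (2,3)=. (3,3)=# -> step gives (0,0)='.' but target has '#' -> reject
  (1,0)=# (1,1)=# (2,3)=# (3,3)=. -> step gives (0,0)='.' but target has '#' -> reject
  (1,0)=# (1,1)=# (2,3)=# (3,3)=# -> step gives (0,0)='.' but target has '#' -> reject
Unique solution: (1,0)=dead, (1,1)=live, (2,3)=dead, (3,3)=dead.
Check: live-neighbor counts of every cell in the completed generation 0:
35632
33312
24531
23320
45421
Applying B3/S23 to generation 0 with these counts gives:
#..#.
###..
...#.
.##..
.....
which matches the target exactly.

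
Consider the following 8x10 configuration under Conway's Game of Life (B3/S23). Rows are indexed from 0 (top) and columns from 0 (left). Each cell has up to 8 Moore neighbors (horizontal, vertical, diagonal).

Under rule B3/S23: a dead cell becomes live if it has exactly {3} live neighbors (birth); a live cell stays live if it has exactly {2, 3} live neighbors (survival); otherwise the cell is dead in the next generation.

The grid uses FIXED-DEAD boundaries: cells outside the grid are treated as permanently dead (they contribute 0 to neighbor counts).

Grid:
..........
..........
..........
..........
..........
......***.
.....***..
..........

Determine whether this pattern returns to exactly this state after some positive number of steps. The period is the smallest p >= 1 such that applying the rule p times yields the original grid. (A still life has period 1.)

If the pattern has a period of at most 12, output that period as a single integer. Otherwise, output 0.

Simulating and comparing each generation to the original:
Gen 0 (original, given above): 6 live cells
Gen 1: 6 live cells, differs from original
Gen 2: 6 live cells, MATCHES original -> period = 2

Answer: 2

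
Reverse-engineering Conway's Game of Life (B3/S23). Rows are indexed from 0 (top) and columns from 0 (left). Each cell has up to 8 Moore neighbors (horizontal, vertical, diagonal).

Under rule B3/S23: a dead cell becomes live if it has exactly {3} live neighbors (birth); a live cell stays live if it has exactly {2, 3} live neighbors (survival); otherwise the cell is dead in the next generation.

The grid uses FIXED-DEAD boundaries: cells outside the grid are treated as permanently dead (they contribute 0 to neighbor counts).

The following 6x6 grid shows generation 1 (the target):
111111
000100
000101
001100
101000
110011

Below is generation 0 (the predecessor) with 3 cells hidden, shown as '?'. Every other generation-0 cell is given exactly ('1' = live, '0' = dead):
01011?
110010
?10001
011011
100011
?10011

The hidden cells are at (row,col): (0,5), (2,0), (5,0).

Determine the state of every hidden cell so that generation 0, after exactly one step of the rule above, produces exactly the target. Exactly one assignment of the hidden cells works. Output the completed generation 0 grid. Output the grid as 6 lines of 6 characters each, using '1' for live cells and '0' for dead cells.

Hidden generation-0 cells (in order): (0,5), (2,0), (5,0).
A hidden cell only influences target cells in its own 3x3 neighborhood. Try each of the 2^3 = 8 assignments, step the completed generation 0 forward once under B3/S23, and compare with the target:
  (0,5)=0 (2,0)=0 (5,0)=0 -> step gives (0,5)='0' but target has '1' -> reject
  (0,5)=0 (2,0)=0 (5,0)=1 -> step gives (0,5)='0' but target has '1' -> reject
  (0,5)=0 (2,0)=1 (5,0)=0 -> step gives (0,5)='0' but target has '1' -> reject
  (0,5)=0 (2,0)=1 (5,0)=1 -> step gives (0,5)='0' but target has '1' -> reject
  (0,5)=1 (2,0)=0 (5,0)=0 -> step gives (1,0)='1' but target has '0' -> reject
  (0,5)=1 (2,0)=0 (5,0)=1 -> step gives (1,0)='1' but target has '0' -> reject
  (0,5)=1 (2,0)=1 (5,0)=0 -> step gives (5,0)='0' but target has '1' -> reject
  (0,5)=1 (2,0)=1 (5,0)=1 -> step reproduces the target at every cell -> ACCEPT
Unique solution: (0,5)=live, (2,0)=live, (5,0)=live.
Check: live-neighbor counts of every cell in the completed generation 0:
323232
444344
454343
442344
353455
221233
Applying B3/S23 to generation 0 with these counts gives:
111111
000100
000101
001100
101000
110011
which matches the target exactly.

Answer: 010111
110010
110001
011011
100011
110011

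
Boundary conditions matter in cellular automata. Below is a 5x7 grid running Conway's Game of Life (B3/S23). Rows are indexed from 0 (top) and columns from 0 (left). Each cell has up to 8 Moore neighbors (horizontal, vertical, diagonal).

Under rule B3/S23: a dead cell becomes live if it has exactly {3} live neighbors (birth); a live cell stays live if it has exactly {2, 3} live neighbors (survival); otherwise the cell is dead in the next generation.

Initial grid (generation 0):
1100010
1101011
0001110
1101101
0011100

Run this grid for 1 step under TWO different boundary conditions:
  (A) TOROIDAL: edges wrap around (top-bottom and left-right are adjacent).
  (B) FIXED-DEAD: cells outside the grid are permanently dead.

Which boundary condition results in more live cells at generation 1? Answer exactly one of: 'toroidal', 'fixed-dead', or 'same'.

Answer: fixed-dead

Derivation:
Under TOROIDAL boundary, generation 1:
0000010
0101000
0000000
1100001
0000000
Population = 6

Under FIXED-DEAD boundary, generation 1:
1110111
1101001
0000000
0100000
0110110
Population = 15

Comparison: toroidal=6, fixed-dead=15 -> fixed-dead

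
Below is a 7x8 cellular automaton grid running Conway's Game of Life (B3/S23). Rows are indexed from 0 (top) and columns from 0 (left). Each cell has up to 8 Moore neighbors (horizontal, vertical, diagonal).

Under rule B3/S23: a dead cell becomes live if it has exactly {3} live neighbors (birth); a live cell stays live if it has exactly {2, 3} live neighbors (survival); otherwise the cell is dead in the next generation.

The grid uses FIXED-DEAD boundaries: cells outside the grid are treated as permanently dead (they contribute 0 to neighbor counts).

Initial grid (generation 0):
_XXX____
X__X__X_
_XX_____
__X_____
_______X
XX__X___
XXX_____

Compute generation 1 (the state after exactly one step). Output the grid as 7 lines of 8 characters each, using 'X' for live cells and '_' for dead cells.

Answer: _XXX____
X__X____
_XXX____
_XX_____
_X______
X_X_____
X_X_____

Derivation:
Simulating step by step:
Generation 0 (given above): 16 live cells
Generation 1: 15 live cells
(generation 1 grid is the final answer)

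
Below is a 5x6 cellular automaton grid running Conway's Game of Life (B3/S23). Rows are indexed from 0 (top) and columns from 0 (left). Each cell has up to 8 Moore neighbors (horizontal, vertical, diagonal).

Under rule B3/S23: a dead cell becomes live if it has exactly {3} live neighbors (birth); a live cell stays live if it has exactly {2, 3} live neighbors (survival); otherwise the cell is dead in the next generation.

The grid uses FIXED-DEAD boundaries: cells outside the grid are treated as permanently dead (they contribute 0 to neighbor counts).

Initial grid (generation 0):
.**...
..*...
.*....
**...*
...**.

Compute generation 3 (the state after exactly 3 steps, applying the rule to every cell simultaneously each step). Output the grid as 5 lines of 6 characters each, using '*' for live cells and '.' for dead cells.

Answer: .**...
*.*...
*.....
*.*...
.**...

Derivation:
Simulating step by step:
Generation 0 (given above): 9 live cells
Generation 1: 11 live cells
.**...
..*...
***...
***.*.
....*.
Generation 2: 9 live cells
.**...
*..*..
*.....
*.*...
.*.*..
Generation 3: 9 live cells
(generation 3 grid is the final answer)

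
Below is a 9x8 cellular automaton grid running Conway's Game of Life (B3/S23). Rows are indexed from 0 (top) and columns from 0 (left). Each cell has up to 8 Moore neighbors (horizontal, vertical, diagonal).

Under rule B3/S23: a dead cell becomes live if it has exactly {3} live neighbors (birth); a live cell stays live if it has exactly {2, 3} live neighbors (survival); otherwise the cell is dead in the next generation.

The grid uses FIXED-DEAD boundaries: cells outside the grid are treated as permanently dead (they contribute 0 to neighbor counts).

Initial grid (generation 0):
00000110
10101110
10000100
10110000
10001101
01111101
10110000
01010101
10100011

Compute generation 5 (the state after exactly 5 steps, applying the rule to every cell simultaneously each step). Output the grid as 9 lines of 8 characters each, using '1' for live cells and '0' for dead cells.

Simulating step by step:
Generation 0 (given above): 33 live cells
Generation 1: 26 live cells
00001010
01001000
10100110
10010110
10000100
10000100
10000100
10011001
01100011
Generation 2: 33 live cells
00000100
01011010
10110010
10000000
11000100
11001110
11000110
10111101
01110011
Generation 3: 25 live cells
00001100
01011010
10111100
10100000
00001110
00101000
00000001
10000001
01000111
Generation 4: 18 live cells
00011100
01000010
10000100
00100010
01001100
00011010
00000000
00000001
00000011
Generation 5: 18 live cells
(generation 5 grid is the final answer)

Answer: 00001100
00000010
01000110
01001010
00101010
00011000
00000000
00000011
00000011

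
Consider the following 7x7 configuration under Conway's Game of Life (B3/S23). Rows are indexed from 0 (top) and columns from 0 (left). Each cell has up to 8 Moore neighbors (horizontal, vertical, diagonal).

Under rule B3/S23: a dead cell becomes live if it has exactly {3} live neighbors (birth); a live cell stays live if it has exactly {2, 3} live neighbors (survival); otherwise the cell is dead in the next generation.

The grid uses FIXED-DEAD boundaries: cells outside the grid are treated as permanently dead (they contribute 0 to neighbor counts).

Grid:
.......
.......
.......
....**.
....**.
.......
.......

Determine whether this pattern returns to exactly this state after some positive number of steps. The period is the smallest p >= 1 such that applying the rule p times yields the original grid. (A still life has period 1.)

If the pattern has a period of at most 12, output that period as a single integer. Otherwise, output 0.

Answer: 1

Derivation:
Simulating and comparing each generation to the original:
Gen 0 (original, given above): 4 live cells
Gen 1: 4 live cells, MATCHES original -> period = 1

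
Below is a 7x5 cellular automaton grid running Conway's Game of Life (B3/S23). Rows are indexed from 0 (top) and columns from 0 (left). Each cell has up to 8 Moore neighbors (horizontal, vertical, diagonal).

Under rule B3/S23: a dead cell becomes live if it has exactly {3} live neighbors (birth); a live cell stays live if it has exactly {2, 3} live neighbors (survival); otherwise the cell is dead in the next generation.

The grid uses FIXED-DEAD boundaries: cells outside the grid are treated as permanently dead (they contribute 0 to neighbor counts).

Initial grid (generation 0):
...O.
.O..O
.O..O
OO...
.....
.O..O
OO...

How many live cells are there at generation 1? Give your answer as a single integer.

Answer: 13

Derivation:
Simulating step by step:
Generation 0 (given above): 11 live cells
Generation 1: 13 live cells
.....
..OOO
.OO..
OO...
OO...
OO...
OO...
Population at generation 1: 13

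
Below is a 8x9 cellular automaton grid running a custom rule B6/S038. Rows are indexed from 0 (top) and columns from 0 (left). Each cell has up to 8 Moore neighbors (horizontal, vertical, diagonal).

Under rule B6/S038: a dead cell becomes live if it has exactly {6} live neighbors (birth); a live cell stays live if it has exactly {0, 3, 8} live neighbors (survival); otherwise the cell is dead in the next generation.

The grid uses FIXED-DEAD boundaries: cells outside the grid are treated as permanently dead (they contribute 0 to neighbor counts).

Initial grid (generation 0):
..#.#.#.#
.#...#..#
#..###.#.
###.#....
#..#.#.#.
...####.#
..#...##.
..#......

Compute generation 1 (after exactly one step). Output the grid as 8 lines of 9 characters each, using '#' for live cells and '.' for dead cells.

Answer: .........
.........
#..#.#...
#.#......
....#....
...#.....
......##.
.........

Derivation:
Simulating step by step:
Generation 0 (given above): 29 live cells
Generation 1: 9 live cells
(generation 1 grid is the final answer)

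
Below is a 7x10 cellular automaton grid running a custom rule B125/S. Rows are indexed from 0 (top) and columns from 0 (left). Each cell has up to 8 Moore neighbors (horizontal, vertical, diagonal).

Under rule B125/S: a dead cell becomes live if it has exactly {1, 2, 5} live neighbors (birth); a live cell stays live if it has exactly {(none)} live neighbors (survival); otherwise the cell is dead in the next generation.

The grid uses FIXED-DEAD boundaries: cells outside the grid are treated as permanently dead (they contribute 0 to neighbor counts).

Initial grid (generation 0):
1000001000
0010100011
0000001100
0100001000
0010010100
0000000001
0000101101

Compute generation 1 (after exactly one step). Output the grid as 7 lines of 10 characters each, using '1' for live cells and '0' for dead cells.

Answer: 0111110111
1101000000
1111100001
1011100010
1101100011
0111100000
0001010000

Derivation:
Simulating step by step:
Generation 0 (given above): 18 live cells
Generation 1: 34 live cells
(generation 1 grid is the final answer)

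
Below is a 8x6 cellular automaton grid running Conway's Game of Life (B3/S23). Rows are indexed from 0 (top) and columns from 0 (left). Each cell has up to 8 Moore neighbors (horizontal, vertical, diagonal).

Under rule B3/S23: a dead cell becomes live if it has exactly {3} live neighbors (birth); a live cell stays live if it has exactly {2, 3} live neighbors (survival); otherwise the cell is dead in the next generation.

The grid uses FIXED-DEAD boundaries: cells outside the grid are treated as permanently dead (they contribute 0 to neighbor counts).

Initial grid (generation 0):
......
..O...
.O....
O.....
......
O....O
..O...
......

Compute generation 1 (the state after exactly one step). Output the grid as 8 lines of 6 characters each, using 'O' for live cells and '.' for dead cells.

Simulating step by step:
Generation 0 (given above): 6 live cells
Generation 1: 1 live cells
(generation 1 grid is the final answer)

Answer: ......
......
.O....
......
......
......
......
......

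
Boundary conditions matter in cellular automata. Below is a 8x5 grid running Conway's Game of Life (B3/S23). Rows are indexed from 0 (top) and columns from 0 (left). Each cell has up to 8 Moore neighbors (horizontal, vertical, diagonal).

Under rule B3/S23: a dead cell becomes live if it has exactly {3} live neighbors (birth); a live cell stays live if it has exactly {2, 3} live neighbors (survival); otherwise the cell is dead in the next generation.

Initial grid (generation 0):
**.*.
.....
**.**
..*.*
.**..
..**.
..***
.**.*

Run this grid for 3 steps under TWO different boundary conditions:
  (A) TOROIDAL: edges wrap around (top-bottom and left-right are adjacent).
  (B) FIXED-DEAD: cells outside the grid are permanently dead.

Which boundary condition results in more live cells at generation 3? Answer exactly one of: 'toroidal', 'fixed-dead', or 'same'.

Answer: toroidal

Derivation:
Under TOROIDAL boundary, generation 3:
*****
.....
**...
....*
*...*
....*
*..**
.*...
Population = 15

Under FIXED-DEAD boundary, generation 3:
.....
.....
.*.*.
.*...
.....
.....
.....
.....
Population = 3

Comparison: toroidal=15, fixed-dead=3 -> toroidal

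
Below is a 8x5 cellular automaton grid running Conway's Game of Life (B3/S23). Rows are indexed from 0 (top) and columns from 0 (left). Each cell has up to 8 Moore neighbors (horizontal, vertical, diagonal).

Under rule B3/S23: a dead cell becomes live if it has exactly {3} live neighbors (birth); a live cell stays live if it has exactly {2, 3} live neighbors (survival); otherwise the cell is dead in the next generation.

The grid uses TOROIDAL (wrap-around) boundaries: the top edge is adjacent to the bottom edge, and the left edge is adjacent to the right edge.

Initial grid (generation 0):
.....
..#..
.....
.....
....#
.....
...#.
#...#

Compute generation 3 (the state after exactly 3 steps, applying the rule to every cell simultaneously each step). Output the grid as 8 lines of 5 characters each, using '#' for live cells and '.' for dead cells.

Answer: .....
.....
.....
.....
.....
.....
.....
.....

Derivation:
Simulating step by step:
Generation 0 (given above): 5 live cells
Generation 1: 2 live cells
.....
.....
.....
.....
.....
.....
....#
....#
Generation 2: 0 live cells
.....
.....
.....
.....
.....
.....
.....
.....
Generation 3: 0 live cells
(generation 3 grid is the final answer)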